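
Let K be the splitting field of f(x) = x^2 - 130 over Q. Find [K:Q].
[K:Q] = 2

The polynomial x^2 - 130 is irreducible over Q since 130 is not a perfect square. Its splitting field is Q(sqrt(130)), which has degree 2 over Q.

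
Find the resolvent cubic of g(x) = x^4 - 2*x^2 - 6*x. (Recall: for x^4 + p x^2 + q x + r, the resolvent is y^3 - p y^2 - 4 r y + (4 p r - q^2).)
h(y) = y^3 + 2*y^2 - 36

Identify coefficients: p = -2, q = -6, r = 0.
Plug into h(y) = y^3 - p y^2 - 4 r y + (4 p r - q^2):
  h(y) = y^3 - (-2) y^2 - 4*(0) y + (4*(-2)*(0) - (-6)^2)
       = y^3 + (2) y^2 + (0) y + (-36).
Simplifying: h(y) = y^3 + 2*y^2 - 36.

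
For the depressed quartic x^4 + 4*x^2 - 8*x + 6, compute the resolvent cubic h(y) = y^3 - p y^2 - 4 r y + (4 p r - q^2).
h(y) = y^3 - 4*y^2 - 24*y + 32

Identify coefficients: p = 4, q = -8, r = 6.
Plug into h(y) = y^3 - p y^2 - 4 r y + (4 p r - q^2):
  h(y) = y^3 - (4) y^2 - 4*(6) y + (4*(4)*(6) - (-8)^2)
       = y^3 + (-4) y^2 + (-24) y + (32).
Simplifying: h(y) = y^3 - 4*y^2 - 24*y + 32.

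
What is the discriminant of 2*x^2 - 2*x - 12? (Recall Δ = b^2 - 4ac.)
Δ = 100

For a quadratic a x^2 + b x + c the discriminant is Δ = b^2 - 4ac = (-2)^2 - 4*(2)*(-12) = 4 - (-96) = 100.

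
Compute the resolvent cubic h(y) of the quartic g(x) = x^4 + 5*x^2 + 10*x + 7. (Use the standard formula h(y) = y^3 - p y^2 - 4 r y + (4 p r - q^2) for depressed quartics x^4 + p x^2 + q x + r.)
h(y) = y^3 - 5*y^2 - 28*y + 40

Identify coefficients: p = 5, q = 10, r = 7.
Plug into h(y) = y^3 - p y^2 - 4 r y + (4 p r - q^2):
  h(y) = y^3 - (5) y^2 - 4*(7) y + (4*(5)*(7) - (10)^2)
       = y^3 + (-5) y^2 + (-28) y + (40).
Simplifying: h(y) = y^3 - 5*y^2 - 28*y + 40.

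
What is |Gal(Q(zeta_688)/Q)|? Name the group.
|Gal(Q(zeta_688)/Q)| = phi(688) = 336; group ≅ (Z/688Z)^* ≅ Z/2Z × Z/4Z × Z/42Z

The n-th cyclotomic polynomial Φ_688(x) is the minimal polynomial of zeta_688 over Q and has degree phi(688) = 336. So Q(zeta_688) is a degree-336 Galois extension with Galois group (Z/688Z)^*. By CRT, (Z/688Z)^* ≅ (Z/16Z)^* × (Z/43Z)^*. Each prime-power unit group is (Z/16Z)^* ≅ Z/2Z × Z/4Z; (Z/43Z)^* ≅ Z/42Z. Hence Gal(Q(zeta_688)/Q) ≅ Z/2Z × Z/4Z × Z/42Z.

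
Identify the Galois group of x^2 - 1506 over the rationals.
Gal(K/Q) = Z/2Z (cyclic of order 2)

x^2 - 1506 is irreducible over Q since 1506 is not a rational square. The splitting field Q(sqrt(1506)) has degree 2 over Q, and its unique nontrivial automorphism is sqrt(1506) ↦ -sqrt(1506). Hence Gal(Q(sqrt(1506))/Q) = Z/2Z.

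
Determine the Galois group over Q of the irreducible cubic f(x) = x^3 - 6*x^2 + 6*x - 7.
Gal(K/Q) = S_3 (symmetric group of order 6)

Compute the discriminant of x^3 + (-6)*x^2 + (6)*x + (-7): Δ = -2403. Since Δ is not a rational square, the Galois group is not contained in A_3; it must be the full S_3 (irreducibility of the cubic rules out anything smaller).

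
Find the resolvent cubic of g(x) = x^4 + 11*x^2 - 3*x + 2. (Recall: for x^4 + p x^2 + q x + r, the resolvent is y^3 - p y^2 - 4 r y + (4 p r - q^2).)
h(y) = y^3 - 11*y^2 - 8*y + 79

Identify coefficients: p = 11, q = -3, r = 2.
Plug into h(y) = y^3 - p y^2 - 4 r y + (4 p r - q^2):
  h(y) = y^3 - (11) y^2 - 4*(2) y + (4*(11)*(2) - (-3)^2)
       = y^3 + (-11) y^2 + (-8) y + (79).
Simplifying: h(y) = y^3 - 11*y^2 - 8*y + 79.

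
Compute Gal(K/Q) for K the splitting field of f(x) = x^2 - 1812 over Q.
Gal(K/Q) = Z/2Z (cyclic of order 2)

x^2 - 1812 is irreducible over Q since 1812 is not a rational square. The splitting field Q(sqrt(1812)) has degree 2 over Q, and its unique nontrivial automorphism is sqrt(1812) ↦ -sqrt(1812). Hence Gal(Q(sqrt(1812))/Q) = Z/2Z.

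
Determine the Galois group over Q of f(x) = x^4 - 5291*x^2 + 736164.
Gal(K/Q) = Z/2Z (cyclic of order 2)

f factors as (x^2 - 143)(x^2 - 5148), so the splitting field is K = Q(sqrt(143), sqrt(5148)). The squarefree part of 143 is 143 and the squarefree part of 5148 is also 143, so sqrt(143) and sqrt(5148) are both rational multiples of sqrt(143). Hence Q(sqrt(143)) = Q(sqrt(5148)) = Q(sqrt(143)), and the splitting field collapses to a single degree-2 extension with Galois group Z/2Z.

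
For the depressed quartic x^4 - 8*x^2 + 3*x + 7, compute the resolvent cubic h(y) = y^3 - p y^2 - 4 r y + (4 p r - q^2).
h(y) = y^3 + 8*y^2 - 28*y - 233

Identify coefficients: p = -8, q = 3, r = 7.
Plug into h(y) = y^3 - p y^2 - 4 r y + (4 p r - q^2):
  h(y) = y^3 - (-8) y^2 - 4*(7) y + (4*(-8)*(7) - (3)^2)
       = y^3 + (8) y^2 + (-28) y + (-233).
Simplifying: h(y) = y^3 + 8*y^2 - 28*y - 233.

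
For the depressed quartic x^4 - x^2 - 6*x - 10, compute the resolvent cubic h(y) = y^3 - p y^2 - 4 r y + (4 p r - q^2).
h(y) = y^3 + y^2 + 40*y + 4

Identify coefficients: p = -1, q = -6, r = -10.
Plug into h(y) = y^3 - p y^2 - 4 r y + (4 p r - q^2):
  h(y) = y^3 - (-1) y^2 - 4*(-10) y + (4*(-1)*(-10) - (-6)^2)
       = y^3 + (1) y^2 + (40) y + (4).
Simplifying: h(y) = y^3 + y^2 + 40*y + 4.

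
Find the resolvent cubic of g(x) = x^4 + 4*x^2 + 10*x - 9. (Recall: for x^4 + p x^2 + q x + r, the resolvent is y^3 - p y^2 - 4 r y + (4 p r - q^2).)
h(y) = y^3 - 4*y^2 + 36*y - 244

Identify coefficients: p = 4, q = 10, r = -9.
Plug into h(y) = y^3 - p y^2 - 4 r y + (4 p r - q^2):
  h(y) = y^3 - (4) y^2 - 4*(-9) y + (4*(4)*(-9) - (10)^2)
       = y^3 + (-4) y^2 + (36) y + (-244).
Simplifying: h(y) = y^3 - 4*y^2 + 36*y - 244.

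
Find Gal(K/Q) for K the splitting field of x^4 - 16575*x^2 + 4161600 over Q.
Gal(K/Q) = Z/2Z (cyclic of order 2)

f factors as (x^2 - 255)(x^2 - 16320), so the splitting field is K = Q(sqrt(255), sqrt(16320)). The squarefree part of 255 is 255 and the squarefree part of 16320 is also 255, so sqrt(255) and sqrt(16320) are both rational multiples of sqrt(255). Hence Q(sqrt(255)) = Q(sqrt(16320)) = Q(sqrt(255)), and the splitting field collapses to a single degree-2 extension with Galois group Z/2Z.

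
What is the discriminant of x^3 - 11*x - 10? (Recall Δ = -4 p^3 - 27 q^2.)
Δ = 2624

For a depressed cubic x^3 + p x + q the discriminant is Δ = -4 p^3 - 27 q^2 = -4*(-11)^3 - 27*(-10)^2 = 5324 - 2700 = 2624.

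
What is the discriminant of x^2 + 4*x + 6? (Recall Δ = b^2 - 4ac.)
Δ = -8

For a quadratic a x^2 + b x + c the discriminant is Δ = b^2 - 4ac = (4)^2 - 4*(1)*(6) = 16 - (24) = -8.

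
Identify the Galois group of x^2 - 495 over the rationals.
Gal(K/Q) = Z/2Z (cyclic of order 2)

x^2 - 495 is irreducible over Q since 495 is not a rational square. The splitting field Q(sqrt(495)) has degree 2 over Q, and its unique nontrivial automorphism is sqrt(495) ↦ -sqrt(495). Hence Gal(Q(sqrt(495))/Q) = Z/2Z.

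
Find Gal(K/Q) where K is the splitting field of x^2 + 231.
Gal(K/Q) = Z/2Z (cyclic of order 2)

x^2 + 231 is irreducible over Q since -231 is not a rational square. The splitting field Q(sqrt(-231)) has degree 2 over Q, and its unique nontrivial automorphism is sqrt(-231) ↦ -sqrt(-231). Hence Gal(Q(sqrt(-231))/Q) = Z/2Z.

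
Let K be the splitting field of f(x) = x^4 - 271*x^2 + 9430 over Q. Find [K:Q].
[K:Q] = 4

f factors as (x^2 - 41)(x^2 - 230); the splitting field is K = Q(sqrt(41), sqrt(230)). Since 41, 230, and 9430 are all non-squares in Q, the three subfields Q(sqrt(41)), Q(sqrt(230)), Q(sqrt(9430)) are distinct degree-2 extensions, so [K:Q] = 4 (Klein four Galois group).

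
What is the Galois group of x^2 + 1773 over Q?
Gal(K/Q) = Z/2Z (cyclic of order 2)

x^2 + 1773 is irreducible over Q since -1773 is not a rational square. The splitting field Q(sqrt(-1773)) has degree 2 over Q, and its unique nontrivial automorphism is sqrt(-1773) ↦ -sqrt(-1773). Hence Gal(Q(sqrt(-1773))/Q) = Z/2Z.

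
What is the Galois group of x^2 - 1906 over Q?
Gal(K/Q) = Z/2Z (cyclic of order 2)

x^2 - 1906 is irreducible over Q since 1906 is not a rational square. The splitting field Q(sqrt(1906)) has degree 2 over Q, and its unique nontrivial automorphism is sqrt(1906) ↦ -sqrt(1906). Hence Gal(Q(sqrt(1906))/Q) = Z/2Z.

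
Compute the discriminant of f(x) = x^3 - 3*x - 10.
Δ = -2592

For a depressed cubic x^3 + p x + q the discriminant is Δ = -4 p^3 - 27 q^2 = -4*(-3)^3 - 27*(-10)^2 = 108 - 2700 = -2592.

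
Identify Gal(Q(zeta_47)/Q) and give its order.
|Gal(Q(zeta_47)/Q)| = phi(47) = 46; group ≅ (Z/47Z)^* ≅ Z/46Z

The n-th cyclotomic polynomial Φ_47(x) is the minimal polynomial of zeta_47 over Q and has degree phi(47) = 46. So Q(zeta_47) is a degree-46 Galois extension with Galois group (Z/47Z)^*. (Z/47Z)^* is cyclic since 47 is an odd prime power (or 4). Hence Gal(Q(zeta_47)/Q) ≅ Z/46Z.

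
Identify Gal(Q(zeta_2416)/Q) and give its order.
|Gal(Q(zeta_2416)/Q)| = phi(2416) = 1200; group ≅ (Z/2416Z)^* ≅ Z/2Z × Z/4Z × Z/150Z

The n-th cyclotomic polynomial Φ_2416(x) is the minimal polynomial of zeta_2416 over Q and has degree phi(2416) = 1200. So Q(zeta_2416) is a degree-1200 Galois extension with Galois group (Z/2416Z)^*. By CRT, (Z/2416Z)^* ≅ (Z/16Z)^* × (Z/151Z)^*. Each prime-power unit group is (Z/16Z)^* ≅ Z/2Z × Z/4Z; (Z/151Z)^* ≅ Z/150Z. Hence Gal(Q(zeta_2416)/Q) ≅ Z/2Z × Z/4Z × Z/150Z.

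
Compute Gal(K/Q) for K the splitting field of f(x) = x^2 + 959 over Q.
Gal(K/Q) = Z/2Z (cyclic of order 2)

x^2 + 959 is irreducible over Q since -959 is not a rational square. The splitting field Q(sqrt(-959)) has degree 2 over Q, and its unique nontrivial automorphism is sqrt(-959) ↦ -sqrt(-959). Hence Gal(Q(sqrt(-959))/Q) = Z/2Z.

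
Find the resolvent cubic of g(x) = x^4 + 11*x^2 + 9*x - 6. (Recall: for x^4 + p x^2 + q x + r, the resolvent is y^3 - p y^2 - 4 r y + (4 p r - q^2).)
h(y) = y^3 - 11*y^2 + 24*y - 345

Identify coefficients: p = 11, q = 9, r = -6.
Plug into h(y) = y^3 - p y^2 - 4 r y + (4 p r - q^2):
  h(y) = y^3 - (11) y^2 - 4*(-6) y + (4*(11)*(-6) - (9)^2)
       = y^3 + (-11) y^2 + (24) y + (-345).
Simplifying: h(y) = y^3 - 11*y^2 + 24*y - 345.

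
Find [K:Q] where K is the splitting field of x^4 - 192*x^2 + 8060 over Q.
[K:Q] = 4

f factors as (x^2 - 62)(x^2 - 130); the splitting field is K = Q(sqrt(62), sqrt(130)). Since 62, 130, and 8060 are all non-squares in Q, the three subfields Q(sqrt(62)), Q(sqrt(130)), Q(sqrt(8060)) are distinct degree-2 extensions, so [K:Q] = 4 (Klein four Galois group).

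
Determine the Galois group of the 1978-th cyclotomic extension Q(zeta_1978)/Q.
|Gal(Q(zeta_1978)/Q)| = phi(1978) = 924; group ≅ (Z/1978Z)^* ≅ Z/22Z × Z/42Z

The n-th cyclotomic polynomial Φ_1978(x) is the minimal polynomial of zeta_1978 over Q and has degree phi(1978) = 924. So Q(zeta_1978) is a degree-924 Galois extension with Galois group (Z/1978Z)^*. By CRT, (Z/1978Z)^* ≅ (Z/2Z)^* × (Z/23Z)^* × (Z/43Z)^*. Each prime-power unit group is (Z/2Z)^* ≅ trivial group (order 1); (Z/23Z)^* ≅ Z/22Z; (Z/43Z)^* ≅ Z/42Z. Hence Gal(Q(zeta_1978)/Q) ≅ Z/22Z × Z/42Z.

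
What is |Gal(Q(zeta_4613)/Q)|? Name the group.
|Gal(Q(zeta_4613)/Q)| = phi(4613) = 3948; group ≅ (Z/4613Z)^* ≅ Z/6Z × Z/658Z

The n-th cyclotomic polynomial Φ_4613(x) is the minimal polynomial of zeta_4613 over Q and has degree phi(4613) = 3948. So Q(zeta_4613) is a degree-3948 Galois extension with Galois group (Z/4613Z)^*. By CRT, (Z/4613Z)^* ≅ (Z/7Z)^* × (Z/659Z)^*. Each prime-power unit group is (Z/7Z)^* ≅ Z/6Z; (Z/659Z)^* ≅ Z/658Z. Hence Gal(Q(zeta_4613)/Q) ≅ Z/6Z × Z/658Z.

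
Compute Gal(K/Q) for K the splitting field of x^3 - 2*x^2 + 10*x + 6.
Gal(K/Q) = S_3 (symmetric group of order 6)

Compute the discriminant of x^3 + (-2)*x^2 + (10)*x + (6): Δ = -6540. Since Δ is not a rational square, the Galois group is not contained in A_3; it must be the full S_3 (irreducibility of the cubic rules out anything smaller).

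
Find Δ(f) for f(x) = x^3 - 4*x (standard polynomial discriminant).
Δ = 256

For a depressed cubic x^3 + p x + q the discriminant is Δ = -4 p^3 - 27 q^2 = -4*(-4)^3 - 27*(0)^2 = 256 - 0 = 256.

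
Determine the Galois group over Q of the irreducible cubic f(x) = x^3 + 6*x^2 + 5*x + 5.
Gal(K/Q) = S_3 (symmetric group of order 6)

Compute the discriminant of x^3 + (6)*x^2 + (5)*x + (5): Δ = -1895. Since Δ is not a rational square, the Galois group is not contained in A_3; it must be the full S_3 (irreducibility of the cubic rules out anything smaller).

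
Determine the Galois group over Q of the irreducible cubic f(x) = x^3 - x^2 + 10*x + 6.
Gal(K/Q) = S_3 (symmetric group of order 6)

Compute the discriminant of x^3 + (-1)*x^2 + (10)*x + (6): Δ = -5928. Since Δ is not a rational square, the Galois group is not contained in A_3; it must be the full S_3 (irreducibility of the cubic rules out anything smaller).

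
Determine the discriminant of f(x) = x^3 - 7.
Δ = -1323

For a depressed cubic x^3 + p x + q the discriminant is Δ = -4 p^3 - 27 q^2 = -4*(0)^3 - 27*(-7)^2 = 0 - 1323 = -1323.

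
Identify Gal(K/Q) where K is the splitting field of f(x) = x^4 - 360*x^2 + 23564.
Gal(K/Q) = V_4 (Klein four-group, Z/2Z × Z/2Z)

f factors as (x^2 - 86)(x^2 - 274), so the splitting field is K = Q(sqrt(86), sqrt(274)). The elements 86, 274, 23564 are all non-squares in Q, so sqrt(86) and sqrt(274) generate independent quadratic extensions. Thus [K:Q] = 4 and Gal(K/Q) is generated by the two order-2 automorphisms sqrt(86) ↦ -sqrt(86) and sqrt(274) ↦ -sqrt(274), giving V_4.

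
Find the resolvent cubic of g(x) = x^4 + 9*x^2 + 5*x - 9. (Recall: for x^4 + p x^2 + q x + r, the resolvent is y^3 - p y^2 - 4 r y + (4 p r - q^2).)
h(y) = y^3 - 9*y^2 + 36*y - 349

Identify coefficients: p = 9, q = 5, r = -9.
Plug into h(y) = y^3 - p y^2 - 4 r y + (4 p r - q^2):
  h(y) = y^3 - (9) y^2 - 4*(-9) y + (4*(9)*(-9) - (5)^2)
       = y^3 + (-9) y^2 + (36) y + (-349).
Simplifying: h(y) = y^3 - 9*y^2 + 36*y - 349.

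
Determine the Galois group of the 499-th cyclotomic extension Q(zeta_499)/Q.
|Gal(Q(zeta_499)/Q)| = phi(499) = 498; group ≅ (Z/499Z)^* ≅ Z/498Z

The n-th cyclotomic polynomial Φ_499(x) is the minimal polynomial of zeta_499 over Q and has degree phi(499) = 498. So Q(zeta_499) is a degree-498 Galois extension with Galois group (Z/499Z)^*. (Z/499Z)^* is cyclic since 499 is an odd prime power (or 4). Hence Gal(Q(zeta_499)/Q) ≅ Z/498Z.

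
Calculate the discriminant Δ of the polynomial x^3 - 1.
Δ = -27

For a depressed cubic x^3 + p x + q the discriminant is Δ = -4 p^3 - 27 q^2 = -4*(0)^3 - 27*(-1)^2 = 0 - 27 = -27.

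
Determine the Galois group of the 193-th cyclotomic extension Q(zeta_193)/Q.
|Gal(Q(zeta_193)/Q)| = phi(193) = 192; group ≅ (Z/193Z)^* ≅ Z/192Z

The n-th cyclotomic polynomial Φ_193(x) is the minimal polynomial of zeta_193 over Q and has degree phi(193) = 192. So Q(zeta_193) is a degree-192 Galois extension with Galois group (Z/193Z)^*. (Z/193Z)^* is cyclic since 193 is an odd prime power (or 4). Hence Gal(Q(zeta_193)/Q) ≅ Z/192Z.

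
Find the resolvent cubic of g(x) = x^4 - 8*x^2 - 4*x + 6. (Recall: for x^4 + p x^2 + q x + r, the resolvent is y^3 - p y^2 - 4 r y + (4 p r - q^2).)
h(y) = y^3 + 8*y^2 - 24*y - 208

Identify coefficients: p = -8, q = -4, r = 6.
Plug into h(y) = y^3 - p y^2 - 4 r y + (4 p r - q^2):
  h(y) = y^3 - (-8) y^2 - 4*(6) y + (4*(-8)*(6) - (-4)^2)
       = y^3 + (8) y^2 + (-24) y + (-208).
Simplifying: h(y) = y^3 + 8*y^2 - 24*y - 208.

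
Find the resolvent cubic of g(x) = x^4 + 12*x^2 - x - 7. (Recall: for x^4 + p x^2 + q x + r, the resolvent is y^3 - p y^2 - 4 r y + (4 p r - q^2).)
h(y) = y^3 - 12*y^2 + 28*y - 337

Identify coefficients: p = 12, q = -1, r = -7.
Plug into h(y) = y^3 - p y^2 - 4 r y + (4 p r - q^2):
  h(y) = y^3 - (12) y^2 - 4*(-7) y + (4*(12)*(-7) - (-1)^2)
       = y^3 + (-12) y^2 + (28) y + (-337).
Simplifying: h(y) = y^3 - 12*y^2 + 28*y - 337.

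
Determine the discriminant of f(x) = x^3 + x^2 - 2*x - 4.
Δ = -236

For x^3 + a x^2 + b x + c the discriminant is Δ = 18 a b c - 4 a^3 c + a^2 b^2 - 4 b^3 - 27 c^2.
Plug a = 1, b = -2, c = -4:
  18*(1)*(-2)*(-4) - 4*(1)^3*(-4) + (1)^2*(-2)^2 - 4*(-2)^3 - 27*(-4)^2
  = 144 + (16) + 4 + (32) + (-432)
  = -236.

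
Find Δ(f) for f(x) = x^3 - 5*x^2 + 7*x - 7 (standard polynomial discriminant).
Δ = -560

For x^3 + a x^2 + b x + c the discriminant is Δ = 18 a b c - 4 a^3 c + a^2 b^2 - 4 b^3 - 27 c^2.
Plug a = -5, b = 7, c = -7:
  18*(-5)*(7)*(-7) - 4*(-5)^3*(-7) + (-5)^2*(7)^2 - 4*(7)^3 - 27*(-7)^2
  = 4410 + (-3500) + 1225 + (-1372) + (-1323)
  = -560.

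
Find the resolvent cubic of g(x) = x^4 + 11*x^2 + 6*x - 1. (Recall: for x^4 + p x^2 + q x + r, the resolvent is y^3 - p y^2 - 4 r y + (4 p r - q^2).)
h(y) = y^3 - 11*y^2 + 4*y - 80

Identify coefficients: p = 11, q = 6, r = -1.
Plug into h(y) = y^3 - p y^2 - 4 r y + (4 p r - q^2):
  h(y) = y^3 - (11) y^2 - 4*(-1) y + (4*(11)*(-1) - (6)^2)
       = y^3 + (-11) y^2 + (4) y + (-80).
Simplifying: h(y) = y^3 - 11*y^2 + 4*y - 80.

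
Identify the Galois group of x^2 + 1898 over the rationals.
Gal(K/Q) = Z/2Z (cyclic of order 2)

x^2 + 1898 is irreducible over Q since -1898 is not a rational square. The splitting field Q(sqrt(-1898)) has degree 2 over Q, and its unique nontrivial automorphism is sqrt(-1898) ↦ -sqrt(-1898). Hence Gal(Q(sqrt(-1898))/Q) = Z/2Z.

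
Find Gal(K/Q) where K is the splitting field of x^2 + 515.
Gal(K/Q) = Z/2Z (cyclic of order 2)

x^2 + 515 is irreducible over Q since -515 is not a rational square. The splitting field Q(sqrt(-515)) has degree 2 over Q, and its unique nontrivial automorphism is sqrt(-515) ↦ -sqrt(-515). Hence Gal(Q(sqrt(-515))/Q) = Z/2Z.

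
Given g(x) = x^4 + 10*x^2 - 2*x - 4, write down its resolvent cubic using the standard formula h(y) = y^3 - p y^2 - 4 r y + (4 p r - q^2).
h(y) = y^3 - 10*y^2 + 16*y - 164

Identify coefficients: p = 10, q = -2, r = -4.
Plug into h(y) = y^3 - p y^2 - 4 r y + (4 p r - q^2):
  h(y) = y^3 - (10) y^2 - 4*(-4) y + (4*(10)*(-4) - (-2)^2)
       = y^3 + (-10) y^2 + (16) y + (-164).
Simplifying: h(y) = y^3 - 10*y^2 + 16*y - 164.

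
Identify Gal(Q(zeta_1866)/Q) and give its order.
|Gal(Q(zeta_1866)/Q)| = phi(1866) = 620; group ≅ (Z/1866Z)^* ≅ Z/2Z × Z/310Z

The n-th cyclotomic polynomial Φ_1866(x) is the minimal polynomial of zeta_1866 over Q and has degree phi(1866) = 620. So Q(zeta_1866) is a degree-620 Galois extension with Galois group (Z/1866Z)^*. By CRT, (Z/1866Z)^* ≅ (Z/2Z)^* × (Z/3Z)^* × (Z/311Z)^*. Each prime-power unit group is (Z/2Z)^* ≅ trivial group (order 1); (Z/3Z)^* ≅ Z/2Z; (Z/311Z)^* ≅ Z/310Z. Hence Gal(Q(zeta_1866)/Q) ≅ Z/2Z × Z/310Z.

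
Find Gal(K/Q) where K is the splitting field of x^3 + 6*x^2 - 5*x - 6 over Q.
Gal(K/Q) = S_3 (symmetric group of order 6)

Compute the discriminant of x^3 + (6)*x^2 + (-5)*x + (-6): Δ = 8852. Since Δ is not a rational square, the Galois group is not contained in A_3; it must be the full S_3 (irreducibility of the cubic rules out anything smaller).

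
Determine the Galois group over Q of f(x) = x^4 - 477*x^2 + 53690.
Gal(K/Q) = V_4 (Klein four-group, Z/2Z × Z/2Z)

f factors as (x^2 - 182)(x^2 - 295), so the splitting field is K = Q(sqrt(182), sqrt(295)). The elements 182, 295, 53690 are all non-squares in Q, so sqrt(182) and sqrt(295) generate independent quadratic extensions. Thus [K:Q] = 4 and Gal(K/Q) is generated by the two order-2 automorphisms sqrt(182) ↦ -sqrt(182) and sqrt(295) ↦ -sqrt(295), giving V_4.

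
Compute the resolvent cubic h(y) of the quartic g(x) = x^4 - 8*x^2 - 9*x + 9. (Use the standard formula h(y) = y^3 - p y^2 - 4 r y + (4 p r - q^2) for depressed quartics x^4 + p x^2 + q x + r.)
h(y) = y^3 + 8*y^2 - 36*y - 369

Identify coefficients: p = -8, q = -9, r = 9.
Plug into h(y) = y^3 - p y^2 - 4 r y + (4 p r - q^2):
  h(y) = y^3 - (-8) y^2 - 4*(9) y + (4*(-8)*(9) - (-9)^2)
       = y^3 + (8) y^2 + (-36) y + (-369).
Simplifying: h(y) = y^3 + 8*y^2 - 36*y - 369.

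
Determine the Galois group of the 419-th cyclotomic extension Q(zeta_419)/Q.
|Gal(Q(zeta_419)/Q)| = phi(419) = 418; group ≅ (Z/419Z)^* ≅ Z/418Z

The n-th cyclotomic polynomial Φ_419(x) is the minimal polynomial of zeta_419 over Q and has degree phi(419) = 418. So Q(zeta_419) is a degree-418 Galois extension with Galois group (Z/419Z)^*. (Z/419Z)^* is cyclic since 419 is an odd prime power (or 4). Hence Gal(Q(zeta_419)/Q) ≅ Z/418Z.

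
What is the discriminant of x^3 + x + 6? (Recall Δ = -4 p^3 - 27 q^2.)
Δ = -976

For a depressed cubic x^3 + p x + q the discriminant is Δ = -4 p^3 - 27 q^2 = -4*(1)^3 - 27*(6)^2 = -4 - 972 = -976.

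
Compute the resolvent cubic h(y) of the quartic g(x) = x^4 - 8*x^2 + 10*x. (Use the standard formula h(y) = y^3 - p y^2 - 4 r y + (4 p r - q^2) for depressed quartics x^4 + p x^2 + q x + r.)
h(y) = y^3 + 8*y^2 - 100

Identify coefficients: p = -8, q = 10, r = 0.
Plug into h(y) = y^3 - p y^2 - 4 r y + (4 p r - q^2):
  h(y) = y^3 - (-8) y^2 - 4*(0) y + (4*(-8)*(0) - (10)^2)
       = y^3 + (8) y^2 + (0) y + (-100).
Simplifying: h(y) = y^3 + 8*y^2 - 100.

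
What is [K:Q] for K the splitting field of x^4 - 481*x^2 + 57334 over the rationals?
[K:Q] = 4

f factors as (x^2 - 263)(x^2 - 218); the splitting field is K = Q(sqrt(263), sqrt(218)). Since 263, 218, and 57334 are all non-squares in Q, the three subfields Q(sqrt(263)), Q(sqrt(218)), Q(sqrt(57334)) are distinct degree-2 extensions, so [K:Q] = 4 (Klein four Galois group).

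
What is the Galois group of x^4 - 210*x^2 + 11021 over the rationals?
Gal(K/Q) = V_4 (Klein four-group, Z/2Z × Z/2Z)

f factors as (x^2 - 103)(x^2 - 107), so the splitting field is K = Q(sqrt(103), sqrt(107)). The elements 103, 107, 11021 are all non-squares in Q, so sqrt(103) and sqrt(107) generate independent quadratic extensions. Thus [K:Q] = 4 and Gal(K/Q) is generated by the two order-2 automorphisms sqrt(103) ↦ -sqrt(103) and sqrt(107) ↦ -sqrt(107), giving V_4.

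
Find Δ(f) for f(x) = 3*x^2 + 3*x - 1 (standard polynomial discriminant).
Δ = 21

For a quadratic a x^2 + b x + c the discriminant is Δ = b^2 - 4ac = (3)^2 - 4*(3)*(-1) = 9 - (-12) = 21.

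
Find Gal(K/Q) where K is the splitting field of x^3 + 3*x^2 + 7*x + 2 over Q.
Gal(K/Q) = S_3 (symmetric group of order 6)

Compute the discriminant of x^3 + (3)*x^2 + (7)*x + (2): Δ = -499. Since Δ is not a rational square, the Galois group is not contained in A_3; it must be the full S_3 (irreducibility of the cubic rules out anything smaller).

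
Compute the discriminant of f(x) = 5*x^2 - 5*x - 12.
Δ = 265

For a quadratic a x^2 + b x + c the discriminant is Δ = b^2 - 4ac = (-5)^2 - 4*(5)*(-12) = 25 - (-240) = 265.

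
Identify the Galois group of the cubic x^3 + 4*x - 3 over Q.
Gal(K/Q) = S_3 (symmetric group of order 6)

Compute the discriminant of x^3 + (0)*x^2 + (4)*x + (-3): Δ = -499. Since Δ is not a rational square, the Galois group is not contained in A_3; it must be the full S_3 (irreducibility of the cubic rules out anything smaller).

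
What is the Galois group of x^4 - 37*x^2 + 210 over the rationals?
Gal(K/Q) = V_4 (Klein four-group, Z/2Z × Z/2Z)

f factors as (x^2 - 7)(x^2 - 30), so the splitting field is K = Q(sqrt(7), sqrt(30)). The elements 7, 30, 210 are all non-squares in Q, so sqrt(7) and sqrt(30) generate independent quadratic extensions. Thus [K:Q] = 4 and Gal(K/Q) is generated by the two order-2 automorphisms sqrt(7) ↦ -sqrt(7) and sqrt(30) ↦ -sqrt(30), giving V_4.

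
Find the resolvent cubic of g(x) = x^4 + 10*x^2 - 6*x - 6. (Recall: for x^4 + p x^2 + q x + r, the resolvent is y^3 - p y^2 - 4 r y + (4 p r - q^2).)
h(y) = y^3 - 10*y^2 + 24*y - 276

Identify coefficients: p = 10, q = -6, r = -6.
Plug into h(y) = y^3 - p y^2 - 4 r y + (4 p r - q^2):
  h(y) = y^3 - (10) y^2 - 4*(-6) y + (4*(10)*(-6) - (-6)^2)
       = y^3 + (-10) y^2 + (24) y + (-276).
Simplifying: h(y) = y^3 - 10*y^2 + 24*y - 276.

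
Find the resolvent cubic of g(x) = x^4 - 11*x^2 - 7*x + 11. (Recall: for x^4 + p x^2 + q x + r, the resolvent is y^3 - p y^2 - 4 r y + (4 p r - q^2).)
h(y) = y^3 + 11*y^2 - 44*y - 533

Identify coefficients: p = -11, q = -7, r = 11.
Plug into h(y) = y^3 - p y^2 - 4 r y + (4 p r - q^2):
  h(y) = y^3 - (-11) y^2 - 4*(11) y + (4*(-11)*(11) - (-7)^2)
       = y^3 + (11) y^2 + (-44) y + (-533).
Simplifying: h(y) = y^3 + 11*y^2 - 44*y - 533.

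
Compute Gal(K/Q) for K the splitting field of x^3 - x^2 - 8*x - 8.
Gal(K/Q) = S_3 (symmetric group of order 6)

Compute the discriminant of x^3 + (-1)*x^2 + (-8)*x + (-8): Δ = -800. Since Δ is not a rational square, the Galois group is not contained in A_3; it must be the full S_3 (irreducibility of the cubic rules out anything smaller).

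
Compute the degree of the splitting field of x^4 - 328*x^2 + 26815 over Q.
[K:Q] = 4

f factors as (x^2 - 155)(x^2 - 173); the splitting field is K = Q(sqrt(155), sqrt(173)). Since 155, 173, and 26815 are all non-squares in Q, the three subfields Q(sqrt(155)), Q(sqrt(173)), Q(sqrt(26815)) are distinct degree-2 extensions, so [K:Q] = 4 (Klein four Galois group).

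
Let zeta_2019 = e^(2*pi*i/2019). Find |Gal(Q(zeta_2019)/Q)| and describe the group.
|Gal(Q(zeta_2019)/Q)| = phi(2019) = 1344; group ≅ (Z/2019Z)^* ≅ Z/2Z × Z/672Z

The n-th cyclotomic polynomial Φ_2019(x) is the minimal polynomial of zeta_2019 over Q and has degree phi(2019) = 1344. So Q(zeta_2019) is a degree-1344 Galois extension with Galois group (Z/2019Z)^*. By CRT, (Z/2019Z)^* ≅ (Z/3Z)^* × (Z/673Z)^*. Each prime-power unit group is (Z/3Z)^* ≅ Z/2Z; (Z/673Z)^* ≅ Z/672Z. Hence Gal(Q(zeta_2019)/Q) ≅ Z/2Z × Z/672Z.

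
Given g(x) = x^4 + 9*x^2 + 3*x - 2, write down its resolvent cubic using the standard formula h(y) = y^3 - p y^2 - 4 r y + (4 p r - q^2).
h(y) = y^3 - 9*y^2 + 8*y - 81

Identify coefficients: p = 9, q = 3, r = -2.
Plug into h(y) = y^3 - p y^2 - 4 r y + (4 p r - q^2):
  h(y) = y^3 - (9) y^2 - 4*(-2) y + (4*(9)*(-2) - (3)^2)
       = y^3 + (-9) y^2 + (8) y + (-81).
Simplifying: h(y) = y^3 - 9*y^2 + 8*y - 81.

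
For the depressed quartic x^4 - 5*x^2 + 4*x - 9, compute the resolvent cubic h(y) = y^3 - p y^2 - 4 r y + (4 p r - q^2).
h(y) = y^3 + 5*y^2 + 36*y + 164

Identify coefficients: p = -5, q = 4, r = -9.
Plug into h(y) = y^3 - p y^2 - 4 r y + (4 p r - q^2):
  h(y) = y^3 - (-5) y^2 - 4*(-9) y + (4*(-5)*(-9) - (4)^2)
       = y^3 + (5) y^2 + (36) y + (164).
Simplifying: h(y) = y^3 + 5*y^2 + 36*y + 164.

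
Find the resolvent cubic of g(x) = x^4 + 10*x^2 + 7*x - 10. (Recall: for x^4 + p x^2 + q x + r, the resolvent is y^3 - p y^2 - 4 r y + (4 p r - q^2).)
h(y) = y^3 - 10*y^2 + 40*y - 449

Identify coefficients: p = 10, q = 7, r = -10.
Plug into h(y) = y^3 - p y^2 - 4 r y + (4 p r - q^2):
  h(y) = y^3 - (10) y^2 - 4*(-10) y + (4*(10)*(-10) - (7)^2)
       = y^3 + (-10) y^2 + (40) y + (-449).
Simplifying: h(y) = y^3 - 10*y^2 + 40*y - 449.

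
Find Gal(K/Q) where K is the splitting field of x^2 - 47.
Gal(K/Q) = Z/2Z (cyclic of order 2)

x^2 - 47 is irreducible over Q since 47 is not a rational square. The splitting field Q(sqrt(47)) has degree 2 over Q, and its unique nontrivial automorphism is sqrt(47) ↦ -sqrt(47). Hence Gal(Q(sqrt(47))/Q) = Z/2Z.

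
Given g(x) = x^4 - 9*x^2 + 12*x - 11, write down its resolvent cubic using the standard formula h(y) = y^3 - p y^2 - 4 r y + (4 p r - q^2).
h(y) = y^3 + 9*y^2 + 44*y + 252

Identify coefficients: p = -9, q = 12, r = -11.
Plug into h(y) = y^3 - p y^2 - 4 r y + (4 p r - q^2):
  h(y) = y^3 - (-9) y^2 - 4*(-11) y + (4*(-9)*(-11) - (12)^2)
       = y^3 + (9) y^2 + (44) y + (252).
Simplifying: h(y) = y^3 + 9*y^2 + 44*y + 252.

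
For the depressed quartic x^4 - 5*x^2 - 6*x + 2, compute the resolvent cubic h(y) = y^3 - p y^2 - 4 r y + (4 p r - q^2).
h(y) = y^3 + 5*y^2 - 8*y - 76

Identify coefficients: p = -5, q = -6, r = 2.
Plug into h(y) = y^3 - p y^2 - 4 r y + (4 p r - q^2):
  h(y) = y^3 - (-5) y^2 - 4*(2) y + (4*(-5)*(2) - (-6)^2)
       = y^3 + (5) y^2 + (-8) y + (-76).
Simplifying: h(y) = y^3 + 5*y^2 - 8*y - 76.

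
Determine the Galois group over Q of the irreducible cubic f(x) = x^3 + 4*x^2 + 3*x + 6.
Gal(K/Q) = S_3 (symmetric group of order 6)

Compute the discriminant of x^3 + (4)*x^2 + (3)*x + (6): Δ = -1176. Since Δ is not a rational square, the Galois group is not contained in A_3; it must be the full S_3 (irreducibility of the cubic rules out anything smaller).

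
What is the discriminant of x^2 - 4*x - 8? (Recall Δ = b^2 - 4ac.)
Δ = 48

For a quadratic a x^2 + b x + c the discriminant is Δ = b^2 - 4ac = (-4)^2 - 4*(1)*(-8) = 16 - (-32) = 48.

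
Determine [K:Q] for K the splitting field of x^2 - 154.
[K:Q] = 2

The polynomial x^2 - 154 is irreducible over Q since 154 is not a perfect square. Its splitting field is Q(sqrt(154)), which has degree 2 over Q.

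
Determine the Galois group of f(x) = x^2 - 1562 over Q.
Gal(K/Q) = Z/2Z (cyclic of order 2)

x^2 - 1562 is irreducible over Q since 1562 is not a rational square. The splitting field Q(sqrt(1562)) has degree 2 over Q, and its unique nontrivial automorphism is sqrt(1562) ↦ -sqrt(1562). Hence Gal(Q(sqrt(1562))/Q) = Z/2Z.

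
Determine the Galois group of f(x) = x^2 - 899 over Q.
Gal(K/Q) = Z/2Z (cyclic of order 2)

x^2 - 899 is irreducible over Q since 899 is not a rational square. The splitting field Q(sqrt(899)) has degree 2 over Q, and its unique nontrivial automorphism is sqrt(899) ↦ -sqrt(899). Hence Gal(Q(sqrt(899))/Q) = Z/2Z.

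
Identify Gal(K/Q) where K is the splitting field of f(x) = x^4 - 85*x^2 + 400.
Gal(K/Q) = Z/2Z (cyclic of order 2)

f factors as (x^2 - 5)(x^2 - 80), so the splitting field is K = Q(sqrt(5), sqrt(80)). The squarefree part of 5 is 5 and the squarefree part of 80 is also 5, so sqrt(5) and sqrt(80) are both rational multiples of sqrt(5). Hence Q(sqrt(5)) = Q(sqrt(80)) = Q(sqrt(5)), and the splitting field collapses to a single degree-2 extension with Galois group Z/2Z.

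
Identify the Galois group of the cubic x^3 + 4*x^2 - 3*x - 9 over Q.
Gal(K/Q) = S_3 (symmetric group of order 6)

Compute the discriminant of x^3 + (4)*x^2 + (-3)*x + (-9): Δ = 2313. Since Δ is not a rational square, the Galois group is not contained in A_3; it must be the full S_3 (irreducibility of the cubic rules out anything smaller).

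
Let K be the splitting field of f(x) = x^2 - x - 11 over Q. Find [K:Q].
[K:Q] = 2

The discriminant of x^2 + (-1)*x + (-11) is b^2 - 4c = 1 - (-44) = 45. Since 45 is not a perfect square in Q, the polynomial is irreducible over Q. Its two roots generate a degree-2 extension, so [K:Q] = 2.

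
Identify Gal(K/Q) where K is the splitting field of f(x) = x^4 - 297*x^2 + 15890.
Gal(K/Q) = V_4 (Klein four-group, Z/2Z × Z/2Z)

f factors as (x^2 - 70)(x^2 - 227), so the splitting field is K = Q(sqrt(70), sqrt(227)). The elements 70, 227, 15890 are all non-squares in Q, so sqrt(70) and sqrt(227) generate independent quadratic extensions. Thus [K:Q] = 4 and Gal(K/Q) is generated by the two order-2 automorphisms sqrt(70) ↦ -sqrt(70) and sqrt(227) ↦ -sqrt(227), giving V_4.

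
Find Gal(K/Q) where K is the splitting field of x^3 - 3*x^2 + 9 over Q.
Gal(K/Q) = S_3 (symmetric group of order 6)

Compute the discriminant of x^3 + (-3)*x^2 + (0)*x + (9): Δ = -1215. Since Δ is not a rational square, the Galois group is not contained in A_3; it must be the full S_3 (irreducibility of the cubic rules out anything smaller).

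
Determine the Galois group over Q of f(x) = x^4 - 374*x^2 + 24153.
Gal(K/Q) = V_4 (Klein four-group, Z/2Z × Z/2Z)

f factors as (x^2 - 291)(x^2 - 83), so the splitting field is K = Q(sqrt(291), sqrt(83)). The elements 291, 83, 24153 are all non-squares in Q, so sqrt(291) and sqrt(83) generate independent quadratic extensions. Thus [K:Q] = 4 and Gal(K/Q) is generated by the two order-2 automorphisms sqrt(291) ↦ -sqrt(291) and sqrt(83) ↦ -sqrt(83), giving V_4.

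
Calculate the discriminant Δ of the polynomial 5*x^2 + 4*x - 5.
Δ = 116

For a quadratic a x^2 + b x + c the discriminant is Δ = b^2 - 4ac = (4)^2 - 4*(5)*(-5) = 16 - (-100) = 116.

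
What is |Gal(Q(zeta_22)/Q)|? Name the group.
|Gal(Q(zeta_22)/Q)| = phi(22) = 10; group ≅ (Z/22Z)^* ≅ Z/10Z

The n-th cyclotomic polynomial Φ_22(x) is the minimal polynomial of zeta_22 over Q and has degree phi(22) = 10. So Q(zeta_22) is a degree-10 Galois extension with Galois group (Z/22Z)^*. By CRT, (Z/22Z)^* ≅ (Z/2Z)^* × (Z/11Z)^*. Each prime-power unit group is (Z/2Z)^* ≅ trivial group (order 1); (Z/11Z)^* ≅ Z/10Z. Hence Gal(Q(zeta_22)/Q) ≅ Z/10Z.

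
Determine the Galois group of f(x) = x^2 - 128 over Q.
Gal(K/Q) = Z/2Z (cyclic of order 2)

x^2 - 128 is irreducible over Q since 128 is not a rational square. The splitting field Q(sqrt(128)) has degree 2 over Q, and its unique nontrivial automorphism is sqrt(128) ↦ -sqrt(128). Hence Gal(Q(sqrt(128))/Q) = Z/2Z.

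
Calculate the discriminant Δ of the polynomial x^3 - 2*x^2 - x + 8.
Δ = -1176

For x^3 + a x^2 + b x + c the discriminant is Δ = 18 a b c - 4 a^3 c + a^2 b^2 - 4 b^3 - 27 c^2.
Plug a = -2, b = -1, c = 8:
  18*(-2)*(-1)*(8) - 4*(-2)^3*(8) + (-2)^2*(-1)^2 - 4*(-1)^3 - 27*(8)^2
  = 288 + (256) + 4 + (4) + (-1728)
  = -1176.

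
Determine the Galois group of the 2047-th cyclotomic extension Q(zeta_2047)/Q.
|Gal(Q(zeta_2047)/Q)| = phi(2047) = 1936; group ≅ (Z/2047Z)^* ≅ Z/22Z × Z/88Z

The n-th cyclotomic polynomial Φ_2047(x) is the minimal polynomial of zeta_2047 over Q and has degree phi(2047) = 1936. So Q(zeta_2047) is a degree-1936 Galois extension with Galois group (Z/2047Z)^*. By CRT, (Z/2047Z)^* ≅ (Z/23Z)^* × (Z/89Z)^*. Each prime-power unit group is (Z/23Z)^* ≅ Z/22Z; (Z/89Z)^* ≅ Z/88Z. Hence Gal(Q(zeta_2047)/Q) ≅ Z/22Z × Z/88Z.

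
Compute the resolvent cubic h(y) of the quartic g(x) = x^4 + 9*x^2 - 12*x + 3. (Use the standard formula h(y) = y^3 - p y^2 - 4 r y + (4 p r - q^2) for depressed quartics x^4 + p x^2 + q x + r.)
h(y) = y^3 - 9*y^2 - 12*y - 36

Identify coefficients: p = 9, q = -12, r = 3.
Plug into h(y) = y^3 - p y^2 - 4 r y + (4 p r - q^2):
  h(y) = y^3 - (9) y^2 - 4*(3) y + (4*(9)*(3) - (-12)^2)
       = y^3 + (-9) y^2 + (-12) y + (-36).
Simplifying: h(y) = y^3 - 9*y^2 - 12*y - 36.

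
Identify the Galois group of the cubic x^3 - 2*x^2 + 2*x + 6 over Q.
Gal(K/Q) = S_3 (symmetric group of order 6)

Compute the discriminant of x^3 + (-2)*x^2 + (2)*x + (6): Δ = -1228. Since Δ is not a rational square, the Galois group is not contained in A_3; it must be the full S_3 (irreducibility of the cubic rules out anything smaller).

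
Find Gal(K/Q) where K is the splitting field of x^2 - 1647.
Gal(K/Q) = Z/2Z (cyclic of order 2)

x^2 - 1647 is irreducible over Q since 1647 is not a rational square. The splitting field Q(sqrt(1647)) has degree 2 over Q, and its unique nontrivial automorphism is sqrt(1647) ↦ -sqrt(1647). Hence Gal(Q(sqrt(1647))/Q) = Z/2Z.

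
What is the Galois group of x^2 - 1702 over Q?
Gal(K/Q) = Z/2Z (cyclic of order 2)

x^2 - 1702 is irreducible over Q since 1702 is not a rational square. The splitting field Q(sqrt(1702)) has degree 2 over Q, and its unique nontrivial automorphism is sqrt(1702) ↦ -sqrt(1702). Hence Gal(Q(sqrt(1702))/Q) = Z/2Z.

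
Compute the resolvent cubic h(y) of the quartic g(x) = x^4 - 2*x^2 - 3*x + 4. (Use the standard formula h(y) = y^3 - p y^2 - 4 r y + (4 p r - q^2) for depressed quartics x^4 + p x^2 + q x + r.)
h(y) = y^3 + 2*y^2 - 16*y - 41

Identify coefficients: p = -2, q = -3, r = 4.
Plug into h(y) = y^3 - p y^2 - 4 r y + (4 p r - q^2):
  h(y) = y^3 - (-2) y^2 - 4*(4) y + (4*(-2)*(4) - (-3)^2)
       = y^3 + (2) y^2 + (-16) y + (-41).
Simplifying: h(y) = y^3 + 2*y^2 - 16*y - 41.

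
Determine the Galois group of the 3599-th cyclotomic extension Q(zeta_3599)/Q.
|Gal(Q(zeta_3599)/Q)| = phi(3599) = 3480; group ≅ (Z/3599Z)^* ≅ Z/58Z × Z/60Z

The n-th cyclotomic polynomial Φ_3599(x) is the minimal polynomial of zeta_3599 over Q and has degree phi(3599) = 3480. So Q(zeta_3599) is a degree-3480 Galois extension with Galois group (Z/3599Z)^*. By CRT, (Z/3599Z)^* ≅ (Z/59Z)^* × (Z/61Z)^*. Each prime-power unit group is (Z/59Z)^* ≅ Z/58Z; (Z/61Z)^* ≅ Z/60Z. Hence Gal(Q(zeta_3599)/Q) ≅ Z/58Z × Z/60Z.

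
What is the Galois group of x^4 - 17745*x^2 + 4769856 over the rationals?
Gal(K/Q) = Z/2Z (cyclic of order 2)

f factors as (x^2 - 17472)(x^2 - 273), so the splitting field is K = Q(sqrt(17472), sqrt(273)). The squarefree part of 17472 is 273 and the squarefree part of 273 is also 273, so sqrt(17472) and sqrt(273) are both rational multiples of sqrt(273). Hence Q(sqrt(17472)) = Q(sqrt(273)) = Q(sqrt(273)), and the splitting field collapses to a single degree-2 extension with Galois group Z/2Z.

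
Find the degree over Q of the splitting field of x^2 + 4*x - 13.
[K:Q] = 2

The discriminant of x^2 + (4)*x + (-13) is b^2 - 4c = 16 - (-52) = 68. Since 68 is not a perfect square in Q, the polynomial is irreducible over Q. Its two roots generate a degree-2 extension, so [K:Q] = 2.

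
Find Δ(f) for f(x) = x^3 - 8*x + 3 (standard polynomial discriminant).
Δ = 1805

For a depressed cubic x^3 + p x + q the discriminant is Δ = -4 p^3 - 27 q^2 = -4*(-8)^3 - 27*(3)^2 = 2048 - 243 = 1805.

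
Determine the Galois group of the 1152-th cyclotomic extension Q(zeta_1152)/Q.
|Gal(Q(zeta_1152)/Q)| = phi(1152) = 384; group ≅ (Z/1152Z)^* ≅ Z/2Z × Z/6Z × Z/32Z

The n-th cyclotomic polynomial Φ_1152(x) is the minimal polynomial of zeta_1152 over Q and has degree phi(1152) = 384. So Q(zeta_1152) is a degree-384 Galois extension with Galois group (Z/1152Z)^*. By CRT, (Z/1152Z)^* ≅ (Z/128Z)^* × (Z/9Z)^*. Each prime-power unit group is (Z/128Z)^* ≅ Z/2Z × Z/32Z; (Z/9Z)^* ≅ Z/6Z. Hence Gal(Q(zeta_1152)/Q) ≅ Z/2Z × Z/6Z × Z/32Z.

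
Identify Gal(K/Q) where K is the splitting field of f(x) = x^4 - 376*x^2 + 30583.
Gal(K/Q) = V_4 (Klein four-group, Z/2Z × Z/2Z)

f factors as (x^2 - 257)(x^2 - 119), so the splitting field is K = Q(sqrt(257), sqrt(119)). The elements 257, 119, 30583 are all non-squares in Q, so sqrt(257) and sqrt(119) generate independent quadratic extensions. Thus [K:Q] = 4 and Gal(K/Q) is generated by the two order-2 automorphisms sqrt(257) ↦ -sqrt(257) and sqrt(119) ↦ -sqrt(119), giving V_4.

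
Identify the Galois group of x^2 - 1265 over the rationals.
Gal(K/Q) = Z/2Z (cyclic of order 2)

x^2 - 1265 is irreducible over Q since 1265 is not a rational square. The splitting field Q(sqrt(1265)) has degree 2 over Q, and its unique nontrivial automorphism is sqrt(1265) ↦ -sqrt(1265). Hence Gal(Q(sqrt(1265))/Q) = Z/2Z.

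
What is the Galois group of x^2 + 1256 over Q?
Gal(K/Q) = Z/2Z (cyclic of order 2)

x^2 + 1256 is irreducible over Q since -1256 is not a rational square. The splitting field Q(sqrt(-1256)) has degree 2 over Q, and its unique nontrivial automorphism is sqrt(-1256) ↦ -sqrt(-1256). Hence Gal(Q(sqrt(-1256))/Q) = Z/2Z.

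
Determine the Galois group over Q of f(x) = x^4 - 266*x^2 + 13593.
Gal(K/Q) = V_4 (Klein four-group, Z/2Z × Z/2Z)

f factors as (x^2 - 197)(x^2 - 69), so the splitting field is K = Q(sqrt(197), sqrt(69)). The elements 197, 69, 13593 are all non-squares in Q, so sqrt(197) and sqrt(69) generate independent quadratic extensions. Thus [K:Q] = 4 and Gal(K/Q) is generated by the two order-2 automorphisms sqrt(197) ↦ -sqrt(197) and sqrt(69) ↦ -sqrt(69), giving V_4.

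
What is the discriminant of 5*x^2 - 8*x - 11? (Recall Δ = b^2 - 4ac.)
Δ = 284

For a quadratic a x^2 + b x + c the discriminant is Δ = b^2 - 4ac = (-8)^2 - 4*(5)*(-11) = 64 - (-220) = 284.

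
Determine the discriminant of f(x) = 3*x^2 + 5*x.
Δ = 25

For a quadratic a x^2 + b x + c the discriminant is Δ = b^2 - 4ac = (5)^2 - 4*(3)*(0) = 25 - (0) = 25.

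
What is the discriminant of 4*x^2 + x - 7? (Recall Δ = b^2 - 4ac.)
Δ = 113

For a quadratic a x^2 + b x + c the discriminant is Δ = b^2 - 4ac = (1)^2 - 4*(4)*(-7) = 1 - (-112) = 113.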